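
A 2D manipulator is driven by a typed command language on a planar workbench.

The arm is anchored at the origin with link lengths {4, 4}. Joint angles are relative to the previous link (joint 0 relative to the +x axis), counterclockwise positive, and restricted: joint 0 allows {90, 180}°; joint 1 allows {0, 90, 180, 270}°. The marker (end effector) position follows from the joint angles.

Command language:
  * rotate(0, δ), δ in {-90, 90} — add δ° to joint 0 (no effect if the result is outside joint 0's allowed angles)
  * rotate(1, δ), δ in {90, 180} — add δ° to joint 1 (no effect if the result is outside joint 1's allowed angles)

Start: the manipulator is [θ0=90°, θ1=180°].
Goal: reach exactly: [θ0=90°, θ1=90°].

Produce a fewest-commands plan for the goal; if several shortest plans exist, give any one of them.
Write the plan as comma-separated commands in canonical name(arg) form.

rotate(1, 180), rotate(1, 90)

start: [θ0=90°, θ1=180°]
1. rotate(1, 180) → [θ0=90°, θ1=0°]
2. rotate(1, 90) → [θ0=90°, θ1=90°]
nothing shorter than 2 reaches the goal.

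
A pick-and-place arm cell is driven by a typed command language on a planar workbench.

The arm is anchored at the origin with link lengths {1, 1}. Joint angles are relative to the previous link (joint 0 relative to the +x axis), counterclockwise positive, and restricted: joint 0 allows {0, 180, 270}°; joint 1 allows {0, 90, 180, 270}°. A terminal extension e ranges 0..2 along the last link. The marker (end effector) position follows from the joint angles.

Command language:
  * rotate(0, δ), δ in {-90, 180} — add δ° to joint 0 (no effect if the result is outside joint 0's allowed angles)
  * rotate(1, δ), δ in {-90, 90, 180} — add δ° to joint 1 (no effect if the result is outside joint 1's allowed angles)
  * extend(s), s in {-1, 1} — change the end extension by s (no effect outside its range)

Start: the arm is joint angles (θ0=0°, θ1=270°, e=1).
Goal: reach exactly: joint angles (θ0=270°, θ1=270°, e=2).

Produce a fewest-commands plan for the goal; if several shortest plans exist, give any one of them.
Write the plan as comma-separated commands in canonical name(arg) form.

start: joint angles (θ0=0°, θ1=270°, e=1)
1. rotate(0, -90) → joint angles (θ0=270°, θ1=270°, e=1)
2. extend(1) → joint angles (θ0=270°, θ1=270°, e=2)
shorter routes all fall short; 2 is best.

rotate(0, -90), extend(1)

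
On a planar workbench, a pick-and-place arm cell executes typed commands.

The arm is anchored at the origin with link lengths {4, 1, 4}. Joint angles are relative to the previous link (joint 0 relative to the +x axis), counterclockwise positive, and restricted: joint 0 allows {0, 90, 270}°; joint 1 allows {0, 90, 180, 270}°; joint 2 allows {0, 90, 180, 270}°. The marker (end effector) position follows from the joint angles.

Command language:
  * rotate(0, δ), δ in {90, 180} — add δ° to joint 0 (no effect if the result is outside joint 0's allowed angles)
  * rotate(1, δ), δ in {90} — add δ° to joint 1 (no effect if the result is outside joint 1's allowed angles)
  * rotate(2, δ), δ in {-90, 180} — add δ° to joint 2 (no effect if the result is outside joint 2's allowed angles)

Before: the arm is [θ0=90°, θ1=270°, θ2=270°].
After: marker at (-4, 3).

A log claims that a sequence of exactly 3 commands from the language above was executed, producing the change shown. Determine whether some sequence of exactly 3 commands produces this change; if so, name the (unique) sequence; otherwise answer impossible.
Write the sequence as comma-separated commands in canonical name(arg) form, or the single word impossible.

rotate(1, 90), rotate(1, 90), rotate(1, 90)

from: [θ0=90°, θ1=270°, θ2=270°]
step 1 (rotate(1, 90)): [θ0=90°, θ1=0°, θ2=270°]
step 2 (rotate(1, 90)): [θ0=90°, θ1=90°, θ2=270°]
step 3 (rotate(1, 90)): [θ0=90°, θ1=180°, θ2=270°]
no other 3-command option fits: unique.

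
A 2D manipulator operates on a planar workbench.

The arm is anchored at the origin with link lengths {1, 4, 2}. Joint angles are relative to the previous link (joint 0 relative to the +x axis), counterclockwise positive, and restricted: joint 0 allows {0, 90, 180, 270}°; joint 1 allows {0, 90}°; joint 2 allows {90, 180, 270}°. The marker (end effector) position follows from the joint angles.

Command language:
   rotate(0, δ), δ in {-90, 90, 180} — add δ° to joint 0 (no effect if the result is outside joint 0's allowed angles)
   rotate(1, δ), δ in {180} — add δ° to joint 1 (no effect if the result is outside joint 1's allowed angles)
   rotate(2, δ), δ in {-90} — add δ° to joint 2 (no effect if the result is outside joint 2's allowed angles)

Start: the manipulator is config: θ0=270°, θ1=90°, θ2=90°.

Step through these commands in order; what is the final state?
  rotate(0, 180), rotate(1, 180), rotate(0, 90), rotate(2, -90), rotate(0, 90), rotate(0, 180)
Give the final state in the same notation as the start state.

config: θ0=90°, θ1=90°, θ2=90°

initial: config: θ0=270°, θ1=90°, θ2=90°
t=1 rotate(0, 180) ⇒ config: θ0=90°, θ1=90°, θ2=90°
t=2 rotate(1, 180) ⇒ config: θ0=90°, θ1=90°, θ2=90°
t=3 rotate(0, 90) ⇒ config: θ0=180°, θ1=90°, θ2=90°
t=4 rotate(2, -90) ⇒ config: θ0=180°, θ1=90°, θ2=90°
t=5 rotate(0, 90) ⇒ config: θ0=270°, θ1=90°, θ2=90°
t=6 rotate(0, 180) ⇒ config: θ0=90°, θ1=90°, θ2=90°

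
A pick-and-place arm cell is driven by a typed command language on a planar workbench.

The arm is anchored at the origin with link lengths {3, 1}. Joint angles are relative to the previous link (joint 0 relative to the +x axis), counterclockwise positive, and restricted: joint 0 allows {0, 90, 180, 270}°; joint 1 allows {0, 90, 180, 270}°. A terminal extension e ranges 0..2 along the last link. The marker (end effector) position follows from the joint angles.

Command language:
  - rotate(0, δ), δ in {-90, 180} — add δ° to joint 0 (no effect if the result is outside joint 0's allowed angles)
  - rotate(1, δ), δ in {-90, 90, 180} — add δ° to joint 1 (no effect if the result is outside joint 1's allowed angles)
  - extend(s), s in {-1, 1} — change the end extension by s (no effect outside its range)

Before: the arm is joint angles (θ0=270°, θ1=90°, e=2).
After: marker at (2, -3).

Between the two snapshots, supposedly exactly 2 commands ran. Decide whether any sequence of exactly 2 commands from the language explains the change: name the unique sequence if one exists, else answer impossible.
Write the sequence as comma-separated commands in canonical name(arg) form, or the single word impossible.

key: running extend(-1) before extend(1) would end elsewhere — order is forced
from: joint angles (θ0=270°, θ1=90°, e=2)
1. extend(1) → joint angles (θ0=270°, θ1=90°, e=2)
2. extend(-1) → joint angles (θ0=270°, θ1=90°, e=1)
all 49 alternatives checked — unique.

extend(1), extend(-1)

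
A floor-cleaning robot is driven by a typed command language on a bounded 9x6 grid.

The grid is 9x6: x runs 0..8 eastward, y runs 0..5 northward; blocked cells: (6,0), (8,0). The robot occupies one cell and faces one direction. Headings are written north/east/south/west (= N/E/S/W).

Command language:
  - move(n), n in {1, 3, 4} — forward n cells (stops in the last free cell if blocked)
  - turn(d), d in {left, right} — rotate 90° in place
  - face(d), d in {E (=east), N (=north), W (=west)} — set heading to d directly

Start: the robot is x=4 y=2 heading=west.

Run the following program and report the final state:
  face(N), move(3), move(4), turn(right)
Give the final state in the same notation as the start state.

x=4 y=5 heading=east

start: x=4 y=2 heading=west
[1] after face(N): x=4 y=2 heading=north
[2] after move(3): x=4 y=5 heading=north
[3] after move(4): x=4 y=5 heading=north
[4] after turn(right): x=4 y=5 heading=east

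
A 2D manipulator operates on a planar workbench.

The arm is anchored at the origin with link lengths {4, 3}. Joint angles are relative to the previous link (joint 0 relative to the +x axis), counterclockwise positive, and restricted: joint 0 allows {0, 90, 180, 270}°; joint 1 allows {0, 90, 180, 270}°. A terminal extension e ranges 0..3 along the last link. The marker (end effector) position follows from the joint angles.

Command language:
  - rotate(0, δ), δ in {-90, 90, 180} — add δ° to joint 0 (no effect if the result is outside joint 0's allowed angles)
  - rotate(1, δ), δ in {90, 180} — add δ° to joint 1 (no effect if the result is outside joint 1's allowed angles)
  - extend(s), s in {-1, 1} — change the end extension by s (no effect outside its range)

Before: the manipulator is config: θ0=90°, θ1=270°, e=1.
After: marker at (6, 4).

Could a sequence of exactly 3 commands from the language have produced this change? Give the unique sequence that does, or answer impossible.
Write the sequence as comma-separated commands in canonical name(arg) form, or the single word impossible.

from: config: θ0=90°, θ1=270°, e=1
t=1 extend(1) ⇒ config: θ0=90°, θ1=270°, e=2
t=2 extend(1) ⇒ config: θ0=90°, θ1=270°, e=3
t=3 extend(1) ⇒ config: θ0=90°, θ1=270°, e=3
no rival 3-sequence matches.

extend(1), extend(1), extend(1)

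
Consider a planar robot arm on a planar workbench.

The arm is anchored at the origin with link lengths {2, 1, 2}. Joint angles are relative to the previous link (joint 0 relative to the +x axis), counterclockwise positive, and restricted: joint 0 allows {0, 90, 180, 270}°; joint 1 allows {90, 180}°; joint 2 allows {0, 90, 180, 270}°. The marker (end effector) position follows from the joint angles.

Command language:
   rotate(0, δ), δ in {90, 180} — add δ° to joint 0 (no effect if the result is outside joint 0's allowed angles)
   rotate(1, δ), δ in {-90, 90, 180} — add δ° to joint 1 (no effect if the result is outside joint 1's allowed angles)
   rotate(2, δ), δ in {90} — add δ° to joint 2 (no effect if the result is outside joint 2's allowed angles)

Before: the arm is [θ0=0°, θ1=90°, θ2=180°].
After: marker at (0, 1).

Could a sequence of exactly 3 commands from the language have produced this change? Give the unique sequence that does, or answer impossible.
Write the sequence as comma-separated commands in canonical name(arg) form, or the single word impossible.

rotate(2, 90), rotate(2, 90), rotate(2, 90)

from: [θ0=0°, θ1=90°, θ2=180°]
1. rotate(2, 90) → [θ0=0°, θ1=90°, θ2=270°]
2. rotate(2, 90) → [θ0=0°, θ1=90°, θ2=0°]
3. rotate(2, 90) → [θ0=0°, θ1=90°, θ2=90°]
no other 3-command option fits: unique.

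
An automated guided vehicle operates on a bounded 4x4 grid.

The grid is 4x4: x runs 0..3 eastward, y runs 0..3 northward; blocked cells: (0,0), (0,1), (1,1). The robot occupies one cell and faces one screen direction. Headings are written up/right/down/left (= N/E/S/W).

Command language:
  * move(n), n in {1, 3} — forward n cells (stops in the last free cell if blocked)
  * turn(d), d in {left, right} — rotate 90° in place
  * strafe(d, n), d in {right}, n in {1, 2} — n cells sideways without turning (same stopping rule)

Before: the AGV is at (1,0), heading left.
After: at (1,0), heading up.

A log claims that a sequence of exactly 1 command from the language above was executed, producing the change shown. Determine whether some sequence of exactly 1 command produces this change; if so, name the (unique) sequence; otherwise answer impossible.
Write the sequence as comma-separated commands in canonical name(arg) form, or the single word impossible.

turn(right)

key: (1,0) unchanged — the single command moves nothing
from: at (1,0), heading left
[1] after turn(right): at (1,0), heading up
no other 1-command option fits: unique.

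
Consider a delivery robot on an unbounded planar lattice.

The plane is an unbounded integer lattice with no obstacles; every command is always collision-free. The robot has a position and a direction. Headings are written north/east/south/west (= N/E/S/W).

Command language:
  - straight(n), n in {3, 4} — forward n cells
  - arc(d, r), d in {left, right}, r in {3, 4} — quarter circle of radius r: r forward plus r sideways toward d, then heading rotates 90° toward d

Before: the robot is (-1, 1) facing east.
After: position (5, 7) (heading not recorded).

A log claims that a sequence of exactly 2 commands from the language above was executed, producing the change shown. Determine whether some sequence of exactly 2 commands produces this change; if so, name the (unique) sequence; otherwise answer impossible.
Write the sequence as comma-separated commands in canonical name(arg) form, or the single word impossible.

arc(left, 3), arc(right, 3)

key: order matters: swapping arc(left, 3) and arc(right, 3) lands elsewhere
begin: (-1, 1) facing east
[1] after arc(left, 3): (2, 4) facing north
[2] after arc(right, 3): (5, 7) facing east
all 36 alternatives checked — unique.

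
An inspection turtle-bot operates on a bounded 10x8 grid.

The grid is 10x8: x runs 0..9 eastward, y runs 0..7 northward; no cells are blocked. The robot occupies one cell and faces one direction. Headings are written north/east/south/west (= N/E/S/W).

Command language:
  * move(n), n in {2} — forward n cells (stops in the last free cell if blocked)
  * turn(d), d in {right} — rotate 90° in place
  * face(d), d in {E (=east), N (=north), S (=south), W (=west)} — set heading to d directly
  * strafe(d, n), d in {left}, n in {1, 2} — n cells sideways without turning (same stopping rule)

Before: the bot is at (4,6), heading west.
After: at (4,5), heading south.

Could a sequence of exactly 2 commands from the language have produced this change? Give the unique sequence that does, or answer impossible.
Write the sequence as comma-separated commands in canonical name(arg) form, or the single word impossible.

key: order matters: swapping strafe(left, 1) and face(S) lands elsewhere
t0: at (4,6), heading west
step 1 (strafe(left, 1)): at (4,5), heading west
step 2 (face(S)): at (4,5), heading south
uniquely the one of 64 2-step routes that fits.

strafe(left, 1), face(S)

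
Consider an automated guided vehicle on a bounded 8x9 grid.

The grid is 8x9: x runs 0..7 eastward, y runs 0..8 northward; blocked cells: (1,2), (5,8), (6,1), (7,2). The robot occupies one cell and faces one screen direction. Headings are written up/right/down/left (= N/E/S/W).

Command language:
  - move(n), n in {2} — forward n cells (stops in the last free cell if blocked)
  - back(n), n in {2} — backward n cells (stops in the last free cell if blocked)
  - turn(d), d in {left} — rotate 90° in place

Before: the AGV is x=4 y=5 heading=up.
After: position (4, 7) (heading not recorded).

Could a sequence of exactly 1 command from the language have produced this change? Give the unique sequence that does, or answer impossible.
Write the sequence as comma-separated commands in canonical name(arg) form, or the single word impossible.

move(2)

from: x=4 y=5 heading=up
[1] after move(2): x=4 y=7 heading=up
all 3 alternatives checked — unique.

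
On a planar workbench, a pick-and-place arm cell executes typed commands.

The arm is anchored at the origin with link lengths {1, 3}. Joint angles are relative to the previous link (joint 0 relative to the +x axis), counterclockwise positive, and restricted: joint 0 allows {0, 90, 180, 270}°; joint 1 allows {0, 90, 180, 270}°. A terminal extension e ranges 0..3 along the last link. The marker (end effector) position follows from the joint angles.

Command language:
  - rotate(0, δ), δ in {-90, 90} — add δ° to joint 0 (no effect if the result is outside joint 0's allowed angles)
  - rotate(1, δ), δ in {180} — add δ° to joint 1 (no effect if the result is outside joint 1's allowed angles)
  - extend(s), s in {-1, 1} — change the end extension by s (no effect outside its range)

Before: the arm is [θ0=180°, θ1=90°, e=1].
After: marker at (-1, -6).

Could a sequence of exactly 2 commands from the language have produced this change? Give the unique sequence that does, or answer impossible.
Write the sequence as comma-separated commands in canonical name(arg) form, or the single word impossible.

begin: [θ0=180°, θ1=90°, e=1]
t=1 extend(1) ⇒ [θ0=180°, θ1=90°, e=2]
t=2 extend(1) ⇒ [θ0=180°, θ1=90°, e=3]
no other 2-command option fits: unique.

extend(1), extend(1)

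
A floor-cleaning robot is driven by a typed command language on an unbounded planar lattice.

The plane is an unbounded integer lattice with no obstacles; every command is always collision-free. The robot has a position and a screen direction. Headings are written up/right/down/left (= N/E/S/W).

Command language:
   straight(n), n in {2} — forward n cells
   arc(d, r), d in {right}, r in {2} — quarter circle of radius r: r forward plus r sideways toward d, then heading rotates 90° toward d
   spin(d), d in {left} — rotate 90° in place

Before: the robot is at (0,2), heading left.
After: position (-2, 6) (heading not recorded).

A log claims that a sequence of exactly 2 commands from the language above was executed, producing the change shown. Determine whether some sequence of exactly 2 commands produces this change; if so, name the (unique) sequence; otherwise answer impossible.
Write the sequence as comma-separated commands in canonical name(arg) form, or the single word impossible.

arc(right, 2), straight(2)

key: running straight(2) before arc(right, 2) would end elsewhere — order is forced
start: at (0,2), heading left
t=1 arc(right, 2) ⇒ at (-2,4), heading up
t=2 straight(2) ⇒ at (-2,6), heading up
all 9 alternatives checked — unique.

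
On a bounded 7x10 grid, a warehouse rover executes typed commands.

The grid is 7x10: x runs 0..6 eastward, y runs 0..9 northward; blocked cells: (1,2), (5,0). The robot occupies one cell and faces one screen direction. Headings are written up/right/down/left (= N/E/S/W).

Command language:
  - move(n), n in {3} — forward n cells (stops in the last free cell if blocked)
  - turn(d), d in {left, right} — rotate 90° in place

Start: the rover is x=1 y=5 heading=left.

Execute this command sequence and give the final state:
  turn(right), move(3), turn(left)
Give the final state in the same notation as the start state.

from: x=1 y=5 heading=left
t=1 turn(right) ⇒ x=1 y=5 heading=up
t=2 move(3) ⇒ x=1 y=8 heading=up
t=3 turn(left) ⇒ x=1 y=8 heading=left

x=1 y=8 heading=left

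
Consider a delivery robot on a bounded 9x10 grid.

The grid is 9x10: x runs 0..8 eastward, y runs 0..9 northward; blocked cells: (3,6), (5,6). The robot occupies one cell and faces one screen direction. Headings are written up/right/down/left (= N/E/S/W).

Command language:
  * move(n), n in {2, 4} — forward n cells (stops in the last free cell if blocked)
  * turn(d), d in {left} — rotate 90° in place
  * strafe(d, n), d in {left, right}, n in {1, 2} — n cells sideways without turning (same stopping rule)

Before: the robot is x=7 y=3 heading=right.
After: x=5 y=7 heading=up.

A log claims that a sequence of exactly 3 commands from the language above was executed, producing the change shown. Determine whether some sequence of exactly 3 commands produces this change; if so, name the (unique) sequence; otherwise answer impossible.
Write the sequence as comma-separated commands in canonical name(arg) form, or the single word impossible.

turn(left), move(4), strafe(left, 2)

key: order matters: swapping turn(left) and strafe(left, 2) lands elsewhere
t0: x=7 y=3 heading=right
[1] after turn(left): x=7 y=3 heading=up
[2] after move(4): x=7 y=7 heading=up
[3] after strafe(left, 2): x=5 y=7 heading=up
no rival 3-sequence matches.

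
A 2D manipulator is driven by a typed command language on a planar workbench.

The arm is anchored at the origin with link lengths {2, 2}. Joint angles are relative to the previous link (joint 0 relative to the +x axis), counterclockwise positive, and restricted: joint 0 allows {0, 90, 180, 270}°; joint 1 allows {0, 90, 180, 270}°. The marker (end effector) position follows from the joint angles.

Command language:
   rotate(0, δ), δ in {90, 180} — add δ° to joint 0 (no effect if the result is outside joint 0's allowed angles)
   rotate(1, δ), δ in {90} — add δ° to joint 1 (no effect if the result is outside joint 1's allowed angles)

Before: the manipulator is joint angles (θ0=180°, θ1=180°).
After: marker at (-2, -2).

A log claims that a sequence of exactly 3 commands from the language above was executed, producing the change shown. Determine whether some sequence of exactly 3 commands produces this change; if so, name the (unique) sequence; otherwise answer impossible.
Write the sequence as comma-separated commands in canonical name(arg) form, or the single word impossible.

rotate(1, 90), rotate(1, 90), rotate(1, 90)

start: joint angles (θ0=180°, θ1=180°)
t=1 rotate(1, 90) ⇒ joint angles (θ0=180°, θ1=270°)
t=2 rotate(1, 90) ⇒ joint angles (θ0=180°, θ1=0°)
t=3 rotate(1, 90) ⇒ joint angles (θ0=180°, θ1=90°)
no rival 3-sequence matches.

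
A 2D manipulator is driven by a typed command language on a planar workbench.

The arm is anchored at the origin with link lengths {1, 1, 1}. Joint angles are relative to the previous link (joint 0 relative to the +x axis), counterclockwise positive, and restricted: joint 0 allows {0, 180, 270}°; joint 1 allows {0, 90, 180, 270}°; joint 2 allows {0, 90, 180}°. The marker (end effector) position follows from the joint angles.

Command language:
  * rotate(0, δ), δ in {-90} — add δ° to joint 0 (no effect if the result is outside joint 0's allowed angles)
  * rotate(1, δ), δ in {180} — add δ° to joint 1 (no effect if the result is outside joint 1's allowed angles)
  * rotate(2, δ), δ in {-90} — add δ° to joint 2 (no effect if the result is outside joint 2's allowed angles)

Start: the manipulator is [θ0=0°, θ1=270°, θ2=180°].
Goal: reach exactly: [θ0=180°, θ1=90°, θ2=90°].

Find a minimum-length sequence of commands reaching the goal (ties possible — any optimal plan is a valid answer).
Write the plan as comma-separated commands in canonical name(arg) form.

rotate(1, 180), rotate(2, -90), rotate(0, -90), rotate(0, -90)

start: [θ0=0°, θ1=270°, θ2=180°]
t=1 rotate(1, 180) ⇒ [θ0=0°, θ1=90°, θ2=180°]
t=2 rotate(2, -90) ⇒ [θ0=0°, θ1=90°, θ2=90°]
t=3 rotate(0, -90) ⇒ [θ0=270°, θ1=90°, θ2=90°]
t=4 rotate(0, -90) ⇒ [θ0=180°, θ1=90°, θ2=90°]
shorter routes all fall short; 4 is best.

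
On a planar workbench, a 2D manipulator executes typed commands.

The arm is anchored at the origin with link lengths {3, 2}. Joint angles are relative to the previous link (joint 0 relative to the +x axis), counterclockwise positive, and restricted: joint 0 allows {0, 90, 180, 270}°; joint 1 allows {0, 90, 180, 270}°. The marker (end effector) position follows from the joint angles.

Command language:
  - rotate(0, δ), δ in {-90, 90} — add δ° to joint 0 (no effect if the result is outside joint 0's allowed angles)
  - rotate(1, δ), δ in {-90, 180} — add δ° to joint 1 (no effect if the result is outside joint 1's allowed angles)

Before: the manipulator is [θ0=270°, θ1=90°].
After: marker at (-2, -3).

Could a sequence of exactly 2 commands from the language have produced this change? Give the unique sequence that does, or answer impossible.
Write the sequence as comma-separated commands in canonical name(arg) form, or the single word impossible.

start: [θ0=270°, θ1=90°]
step 1 (rotate(1, -90)): [θ0=270°, θ1=0°]
step 2 (rotate(1, -90)): [θ0=270°, θ1=270°]
no rival 2-sequence matches.

rotate(1, -90), rotate(1, -90)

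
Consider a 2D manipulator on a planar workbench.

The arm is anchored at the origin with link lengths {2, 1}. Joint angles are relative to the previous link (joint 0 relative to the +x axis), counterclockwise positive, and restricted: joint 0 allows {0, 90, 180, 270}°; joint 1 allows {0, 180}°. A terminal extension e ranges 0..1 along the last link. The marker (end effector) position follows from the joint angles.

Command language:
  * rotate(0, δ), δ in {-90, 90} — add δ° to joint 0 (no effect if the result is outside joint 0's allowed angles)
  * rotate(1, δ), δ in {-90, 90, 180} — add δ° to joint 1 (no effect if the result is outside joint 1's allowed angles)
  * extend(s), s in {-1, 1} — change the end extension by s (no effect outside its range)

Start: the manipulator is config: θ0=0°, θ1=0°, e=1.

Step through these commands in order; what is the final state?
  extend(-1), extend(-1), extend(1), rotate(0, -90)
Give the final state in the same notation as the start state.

t0: config: θ0=0°, θ1=0°, e=1
1. extend(-1) → config: θ0=0°, θ1=0°, e=0
2. extend(-1) → config: θ0=0°, θ1=0°, e=0
3. extend(1) → config: θ0=0°, θ1=0°, e=1
4. rotate(0, -90) → config: θ0=270°, θ1=0°, e=1

config: θ0=270°, θ1=0°, e=1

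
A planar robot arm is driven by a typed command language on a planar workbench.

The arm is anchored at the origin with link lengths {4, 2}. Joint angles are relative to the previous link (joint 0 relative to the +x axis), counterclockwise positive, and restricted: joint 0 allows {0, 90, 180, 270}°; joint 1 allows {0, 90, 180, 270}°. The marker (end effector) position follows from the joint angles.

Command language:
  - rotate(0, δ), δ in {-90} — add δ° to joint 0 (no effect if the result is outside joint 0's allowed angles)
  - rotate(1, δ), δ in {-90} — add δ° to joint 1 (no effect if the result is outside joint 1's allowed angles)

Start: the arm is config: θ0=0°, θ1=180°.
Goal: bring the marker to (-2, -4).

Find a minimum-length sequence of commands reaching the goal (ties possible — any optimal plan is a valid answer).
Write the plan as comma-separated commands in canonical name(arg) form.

rotate(1, -90), rotate(1, -90), rotate(1, -90), rotate(0, -90)

begin: config: θ0=0°, θ1=180°
step 1 (rotate(1, -90)): config: θ0=0°, θ1=90°
step 2 (rotate(1, -90)): config: θ0=0°, θ1=0°
step 3 (rotate(1, -90)): config: θ0=0°, θ1=270°
step 4 (rotate(0, -90)): config: θ0=270°, θ1=270°
no 3-step plan works, so 4 is optimal.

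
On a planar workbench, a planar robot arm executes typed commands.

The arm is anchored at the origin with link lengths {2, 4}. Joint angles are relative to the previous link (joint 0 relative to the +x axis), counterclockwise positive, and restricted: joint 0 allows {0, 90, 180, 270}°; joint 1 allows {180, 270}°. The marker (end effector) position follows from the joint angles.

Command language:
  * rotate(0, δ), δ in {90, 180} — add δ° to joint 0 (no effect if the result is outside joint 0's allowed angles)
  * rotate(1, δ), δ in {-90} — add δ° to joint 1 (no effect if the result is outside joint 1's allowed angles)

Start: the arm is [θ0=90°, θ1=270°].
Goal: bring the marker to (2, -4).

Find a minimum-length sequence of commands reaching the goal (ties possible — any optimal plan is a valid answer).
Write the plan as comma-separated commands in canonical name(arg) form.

start: [θ0=90°, θ1=270°]
step 1 (rotate(0, 180)): [θ0=270°, θ1=270°]
step 2 (rotate(0, 90)): [θ0=0°, θ1=270°]
no 1-step plan works, so 2 is optimal.

rotate(0, 180), rotate(0, 90)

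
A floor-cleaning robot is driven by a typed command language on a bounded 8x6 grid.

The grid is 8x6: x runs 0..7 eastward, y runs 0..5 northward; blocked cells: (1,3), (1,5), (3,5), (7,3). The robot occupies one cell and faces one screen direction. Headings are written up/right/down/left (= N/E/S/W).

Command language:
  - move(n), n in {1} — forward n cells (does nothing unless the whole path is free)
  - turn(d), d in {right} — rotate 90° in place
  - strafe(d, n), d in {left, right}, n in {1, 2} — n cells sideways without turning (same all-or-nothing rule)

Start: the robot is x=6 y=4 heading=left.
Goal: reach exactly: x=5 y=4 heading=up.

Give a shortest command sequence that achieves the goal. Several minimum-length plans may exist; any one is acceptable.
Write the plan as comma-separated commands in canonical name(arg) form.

move(1), turn(right)

initial: x=6 y=4 heading=left
[1] after move(1): x=5 y=4 heading=left
[2] after turn(right): x=5 y=4 heading=up
nothing shorter than 2 reaches the goal.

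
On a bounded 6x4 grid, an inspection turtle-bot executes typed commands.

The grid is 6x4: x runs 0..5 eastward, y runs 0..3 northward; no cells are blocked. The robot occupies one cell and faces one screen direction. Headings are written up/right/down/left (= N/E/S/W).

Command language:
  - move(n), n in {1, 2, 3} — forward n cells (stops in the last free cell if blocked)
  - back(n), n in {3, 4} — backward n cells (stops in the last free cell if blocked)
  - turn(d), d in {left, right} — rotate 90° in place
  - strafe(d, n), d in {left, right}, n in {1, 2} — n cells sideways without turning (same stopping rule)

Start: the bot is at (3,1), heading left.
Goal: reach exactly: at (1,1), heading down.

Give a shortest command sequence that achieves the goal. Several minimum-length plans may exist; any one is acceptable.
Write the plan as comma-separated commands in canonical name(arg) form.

begin: at (3,1), heading left
1. move(2) → at (1,1), heading left
2. turn(left) → at (1,1), heading down
no 1-step plan works, so 2 is optimal.

move(2), turn(left)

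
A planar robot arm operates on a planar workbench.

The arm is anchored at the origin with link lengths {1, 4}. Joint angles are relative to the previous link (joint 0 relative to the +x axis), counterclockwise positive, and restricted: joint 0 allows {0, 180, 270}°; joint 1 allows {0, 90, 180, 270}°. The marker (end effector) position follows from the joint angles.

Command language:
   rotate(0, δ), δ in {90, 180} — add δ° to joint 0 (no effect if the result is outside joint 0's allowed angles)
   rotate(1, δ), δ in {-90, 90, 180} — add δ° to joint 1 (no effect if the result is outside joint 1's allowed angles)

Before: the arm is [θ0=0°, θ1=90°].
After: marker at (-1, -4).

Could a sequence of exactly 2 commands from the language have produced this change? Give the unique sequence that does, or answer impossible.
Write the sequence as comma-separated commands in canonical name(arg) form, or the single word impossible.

key: running rotate(0, 180) before rotate(0, 90) would end elsewhere — order is forced
start: [θ0=0°, θ1=90°]
t=1 rotate(0, 90) ⇒ [θ0=0°, θ1=90°]
t=2 rotate(0, 180) ⇒ [θ0=180°, θ1=90°]
no rival 2-sequence matches.

rotate(0, 90), rotate(0, 180)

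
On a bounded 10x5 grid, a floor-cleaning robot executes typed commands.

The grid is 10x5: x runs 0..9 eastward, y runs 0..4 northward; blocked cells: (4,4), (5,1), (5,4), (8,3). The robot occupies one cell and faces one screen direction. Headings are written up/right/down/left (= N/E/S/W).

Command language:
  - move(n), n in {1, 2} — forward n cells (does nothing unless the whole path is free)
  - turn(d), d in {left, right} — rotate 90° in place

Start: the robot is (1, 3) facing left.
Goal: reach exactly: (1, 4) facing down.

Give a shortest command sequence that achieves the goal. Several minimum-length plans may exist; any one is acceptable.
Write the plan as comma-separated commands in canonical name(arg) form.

turn(right), move(1), turn(right), turn(right)

start: (1, 3) facing left
step 1 (turn(right)): (1, 3) facing up
step 2 (move(1)): (1, 4) facing up
step 3 (turn(right)): (1, 4) facing right
step 4 (turn(right)): (1, 4) facing down
minimal: 4 command(s), checked below 4.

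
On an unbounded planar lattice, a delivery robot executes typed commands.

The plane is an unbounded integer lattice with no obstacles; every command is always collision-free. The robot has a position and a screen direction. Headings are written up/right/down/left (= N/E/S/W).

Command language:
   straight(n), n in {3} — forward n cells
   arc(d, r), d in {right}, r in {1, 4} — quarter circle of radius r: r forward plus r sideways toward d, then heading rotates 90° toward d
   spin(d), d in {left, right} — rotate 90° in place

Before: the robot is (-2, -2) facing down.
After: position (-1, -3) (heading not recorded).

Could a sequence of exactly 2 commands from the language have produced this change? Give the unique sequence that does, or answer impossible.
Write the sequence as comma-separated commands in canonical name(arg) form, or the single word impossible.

spin(left), arc(right, 1)

key: order matters: swapping spin(left) and arc(right, 1) lands elsewhere
start: (-2, -2) facing down
1. spin(left) → (-2, -2) facing right
2. arc(right, 1) → (-1, -3) facing down
no rival 2-sequence matches.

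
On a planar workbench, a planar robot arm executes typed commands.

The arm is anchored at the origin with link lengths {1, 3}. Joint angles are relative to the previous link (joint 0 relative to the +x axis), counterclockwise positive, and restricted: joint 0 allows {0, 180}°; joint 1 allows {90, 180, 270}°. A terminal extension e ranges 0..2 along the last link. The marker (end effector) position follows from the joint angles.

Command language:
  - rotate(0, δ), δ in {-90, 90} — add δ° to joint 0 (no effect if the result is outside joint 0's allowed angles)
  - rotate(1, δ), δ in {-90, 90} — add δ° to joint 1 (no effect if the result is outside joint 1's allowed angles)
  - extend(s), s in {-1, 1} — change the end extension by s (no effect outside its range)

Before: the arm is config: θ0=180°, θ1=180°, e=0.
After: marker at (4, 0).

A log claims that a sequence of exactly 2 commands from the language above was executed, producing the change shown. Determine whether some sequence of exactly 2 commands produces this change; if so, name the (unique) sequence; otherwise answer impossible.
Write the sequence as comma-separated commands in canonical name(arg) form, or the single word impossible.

start: config: θ0=180°, θ1=180°, e=0
[1] after extend(1): config: θ0=180°, θ1=180°, e=1
[2] after extend(1): config: θ0=180°, θ1=180°, e=2
uniquely the one of 36 2-step routes that fits.

extend(1), extend(1)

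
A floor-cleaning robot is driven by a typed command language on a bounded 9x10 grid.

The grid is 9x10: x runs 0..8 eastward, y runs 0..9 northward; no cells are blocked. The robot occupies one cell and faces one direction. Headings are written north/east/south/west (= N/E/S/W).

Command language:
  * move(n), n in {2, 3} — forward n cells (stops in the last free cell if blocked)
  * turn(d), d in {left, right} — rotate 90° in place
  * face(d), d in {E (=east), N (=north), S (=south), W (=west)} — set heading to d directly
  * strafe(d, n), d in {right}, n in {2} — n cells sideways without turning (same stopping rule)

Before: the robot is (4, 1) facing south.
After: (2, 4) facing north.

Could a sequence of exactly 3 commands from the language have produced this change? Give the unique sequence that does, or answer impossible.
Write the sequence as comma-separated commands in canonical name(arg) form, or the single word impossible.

strafe(right, 2), face(N), move(3)

key: order matters: swapping strafe(right, 2) and move(3) lands elsewhere
initial: (4, 1) facing south
[1] after strafe(right, 2): (2, 1) facing south
[2] after face(N): (2, 1) facing north
[3] after move(3): (2, 4) facing north
no rival 3-sequence matches.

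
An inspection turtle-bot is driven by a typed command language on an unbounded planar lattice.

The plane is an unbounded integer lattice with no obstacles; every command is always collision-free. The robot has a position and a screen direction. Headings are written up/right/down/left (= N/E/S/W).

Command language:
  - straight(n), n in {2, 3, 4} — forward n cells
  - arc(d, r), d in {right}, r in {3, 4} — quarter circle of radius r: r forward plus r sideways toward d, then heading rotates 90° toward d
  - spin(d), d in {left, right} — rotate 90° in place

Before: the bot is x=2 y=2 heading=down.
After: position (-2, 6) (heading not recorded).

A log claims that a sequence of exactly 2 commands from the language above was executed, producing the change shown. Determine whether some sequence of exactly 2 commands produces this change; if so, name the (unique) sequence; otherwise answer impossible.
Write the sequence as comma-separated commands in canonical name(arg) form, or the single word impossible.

key: order matters: swapping spin(right) and arc(right, 4) lands elsewhere
from: x=2 y=2 heading=down
1. spin(right) → x=2 y=2 heading=left
2. arc(right, 4) → x=-2 y=6 heading=up
no other 2-command option fits: unique.

spin(right), arc(right, 4)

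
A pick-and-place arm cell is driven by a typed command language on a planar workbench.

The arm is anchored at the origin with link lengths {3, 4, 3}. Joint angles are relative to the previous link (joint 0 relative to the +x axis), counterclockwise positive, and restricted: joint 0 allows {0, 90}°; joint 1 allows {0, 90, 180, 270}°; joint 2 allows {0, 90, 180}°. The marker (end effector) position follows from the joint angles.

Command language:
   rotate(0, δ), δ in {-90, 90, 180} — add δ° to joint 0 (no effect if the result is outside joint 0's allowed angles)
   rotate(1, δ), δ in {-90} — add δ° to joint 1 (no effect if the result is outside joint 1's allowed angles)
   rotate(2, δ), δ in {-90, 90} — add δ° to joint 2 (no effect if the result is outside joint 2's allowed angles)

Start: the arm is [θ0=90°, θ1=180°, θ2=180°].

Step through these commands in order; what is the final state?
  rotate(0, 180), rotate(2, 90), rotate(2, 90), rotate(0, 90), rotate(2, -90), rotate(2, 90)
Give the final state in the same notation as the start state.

begin: [θ0=90°, θ1=180°, θ2=180°]
1. rotate(0, 180) → [θ0=90°, θ1=180°, θ2=180°]
2. rotate(2, 90) → [θ0=90°, θ1=180°, θ2=180°]
3. rotate(2, 90) → [θ0=90°, θ1=180°, θ2=180°]
4. rotate(0, 90) → [θ0=90°, θ1=180°, θ2=180°]
5. rotate(2, -90) → [θ0=90°, θ1=180°, θ2=90°]
6. rotate(2, 90) → [θ0=90°, θ1=180°, θ2=180°]

[θ0=90°, θ1=180°, θ2=180°]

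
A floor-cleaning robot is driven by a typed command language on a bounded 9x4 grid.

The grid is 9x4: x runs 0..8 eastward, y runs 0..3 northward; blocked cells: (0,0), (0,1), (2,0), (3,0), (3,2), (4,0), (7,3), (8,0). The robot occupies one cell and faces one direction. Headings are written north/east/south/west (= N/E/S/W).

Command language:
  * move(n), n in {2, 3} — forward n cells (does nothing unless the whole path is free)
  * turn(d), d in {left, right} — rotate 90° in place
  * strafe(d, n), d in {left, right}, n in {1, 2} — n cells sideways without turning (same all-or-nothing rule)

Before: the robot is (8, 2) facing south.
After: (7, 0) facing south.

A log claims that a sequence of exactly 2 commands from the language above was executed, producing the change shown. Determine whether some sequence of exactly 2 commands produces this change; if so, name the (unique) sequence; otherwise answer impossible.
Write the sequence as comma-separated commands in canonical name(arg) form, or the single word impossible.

strafe(right, 1), move(2)

key: order matters: swapping strafe(right, 1) and move(2) lands elsewhere
from: (8, 2) facing south
1. strafe(right, 1) → (7, 2) facing south
2. move(2) → (7, 0) facing south
no other 2-command option fits: unique.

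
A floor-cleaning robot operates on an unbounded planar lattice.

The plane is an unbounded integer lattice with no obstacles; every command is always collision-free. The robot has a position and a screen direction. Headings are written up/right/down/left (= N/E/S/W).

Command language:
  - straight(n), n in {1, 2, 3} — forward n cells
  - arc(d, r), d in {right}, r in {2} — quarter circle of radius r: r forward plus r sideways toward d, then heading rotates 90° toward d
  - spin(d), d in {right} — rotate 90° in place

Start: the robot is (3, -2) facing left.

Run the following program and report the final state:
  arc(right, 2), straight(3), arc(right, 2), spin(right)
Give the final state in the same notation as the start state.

(3, 5) facing down

begin: (3, -2) facing left
1. arc(right, 2) → (1, 0) facing up
2. straight(3) → (1, 3) facing up
3. arc(right, 2) → (3, 5) facing right
4. spin(right) → (3, 5) facing down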